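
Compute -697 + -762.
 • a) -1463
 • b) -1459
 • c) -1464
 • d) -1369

-697 + -762 = -1459
b) -1459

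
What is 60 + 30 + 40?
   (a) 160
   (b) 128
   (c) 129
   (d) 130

First: 60 + 30 = 90
Then: 90 + 40 = 130
d) 130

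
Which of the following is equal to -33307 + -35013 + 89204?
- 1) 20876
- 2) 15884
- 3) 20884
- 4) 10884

First: -33307 + -35013 = -68320
Then: -68320 + 89204 = 20884
3) 20884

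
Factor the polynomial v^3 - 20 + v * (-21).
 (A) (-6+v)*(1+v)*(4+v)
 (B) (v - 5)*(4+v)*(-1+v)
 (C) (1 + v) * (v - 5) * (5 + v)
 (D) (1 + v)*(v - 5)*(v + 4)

We need to factor v^3 - 20 + v * (-21).
The factored form is (1 + v)*(v - 5)*(v + 4).
D) (1 + v)*(v - 5)*(v + 4)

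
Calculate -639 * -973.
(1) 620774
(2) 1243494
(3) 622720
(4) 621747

-639 * -973 = 621747
4) 621747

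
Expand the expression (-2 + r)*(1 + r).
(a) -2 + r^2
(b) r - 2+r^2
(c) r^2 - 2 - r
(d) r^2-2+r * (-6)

Expanding (-2 + r)*(1 + r):
= r^2 - 2 - r
c) r^2 - 2 - r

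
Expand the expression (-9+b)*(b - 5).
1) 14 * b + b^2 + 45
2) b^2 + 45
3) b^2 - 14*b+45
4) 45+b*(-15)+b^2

Expanding (-9+b)*(b - 5):
= b^2 - 14*b+45
3) b^2 - 14*b+45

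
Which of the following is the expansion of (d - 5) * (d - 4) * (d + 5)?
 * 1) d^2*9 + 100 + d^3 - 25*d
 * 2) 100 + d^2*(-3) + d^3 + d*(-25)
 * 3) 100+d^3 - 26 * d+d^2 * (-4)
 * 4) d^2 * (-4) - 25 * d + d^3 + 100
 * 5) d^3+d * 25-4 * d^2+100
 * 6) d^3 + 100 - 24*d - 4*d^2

Expanding (d - 5) * (d - 4) * (d + 5):
= d^2 * (-4) - 25 * d + d^3 + 100
4) d^2 * (-4) - 25 * d + d^3 + 100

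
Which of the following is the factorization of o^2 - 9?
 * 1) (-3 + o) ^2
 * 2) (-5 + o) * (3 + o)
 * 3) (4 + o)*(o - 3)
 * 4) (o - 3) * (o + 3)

We need to factor o^2 - 9.
The factored form is (o - 3) * (o + 3).
4) (o - 3) * (o + 3)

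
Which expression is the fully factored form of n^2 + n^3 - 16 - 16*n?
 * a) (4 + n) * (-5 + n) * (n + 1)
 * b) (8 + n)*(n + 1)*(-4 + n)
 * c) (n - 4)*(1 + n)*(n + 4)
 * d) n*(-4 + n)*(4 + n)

We need to factor n^2 + n^3 - 16 - 16*n.
The factored form is (n - 4)*(1 + n)*(n + 4).
c) (n - 4)*(1 + n)*(n + 4)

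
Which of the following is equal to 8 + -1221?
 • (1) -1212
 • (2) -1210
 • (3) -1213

8 + -1221 = -1213
3) -1213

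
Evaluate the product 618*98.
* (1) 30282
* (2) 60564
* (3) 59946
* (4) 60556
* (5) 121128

618 * 98 = 60564
2) 60564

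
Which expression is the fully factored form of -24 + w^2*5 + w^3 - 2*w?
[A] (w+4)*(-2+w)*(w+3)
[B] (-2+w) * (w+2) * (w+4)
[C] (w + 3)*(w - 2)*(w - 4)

We need to factor -24 + w^2*5 + w^3 - 2*w.
The factored form is (w+4)*(-2+w)*(w+3).
A) (w+4)*(-2+w)*(w+3)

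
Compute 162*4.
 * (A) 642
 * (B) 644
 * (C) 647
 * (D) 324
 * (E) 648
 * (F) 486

162 * 4 = 648
E) 648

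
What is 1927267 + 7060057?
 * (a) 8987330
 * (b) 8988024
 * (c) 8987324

1927267 + 7060057 = 8987324
c) 8987324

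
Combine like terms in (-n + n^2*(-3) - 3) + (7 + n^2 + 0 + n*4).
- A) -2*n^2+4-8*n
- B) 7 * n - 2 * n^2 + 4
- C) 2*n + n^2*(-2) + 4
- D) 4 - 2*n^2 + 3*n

Adding the polynomials and combining like terms:
(-n + n^2*(-3) - 3) + (7 + n^2 + 0 + n*4)
= 4 - 2*n^2 + 3*n
D) 4 - 2*n^2 + 3*n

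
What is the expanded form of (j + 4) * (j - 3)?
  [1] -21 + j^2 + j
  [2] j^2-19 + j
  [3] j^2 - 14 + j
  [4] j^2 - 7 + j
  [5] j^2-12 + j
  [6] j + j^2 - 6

Expanding (j + 4) * (j - 3):
= j^2-12 + j
5) j^2-12 + j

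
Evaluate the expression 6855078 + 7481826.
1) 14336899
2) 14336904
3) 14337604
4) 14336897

6855078 + 7481826 = 14336904
2) 14336904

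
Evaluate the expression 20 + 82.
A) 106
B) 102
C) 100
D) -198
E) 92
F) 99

20 + 82 = 102
B) 102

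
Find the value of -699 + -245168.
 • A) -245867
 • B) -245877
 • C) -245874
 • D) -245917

-699 + -245168 = -245867
A) -245867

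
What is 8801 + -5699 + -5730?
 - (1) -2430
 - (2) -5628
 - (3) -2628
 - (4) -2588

First: 8801 + -5699 = 3102
Then: 3102 + -5730 = -2628
3) -2628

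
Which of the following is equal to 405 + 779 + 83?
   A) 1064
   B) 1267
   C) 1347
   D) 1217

First: 405 + 779 = 1184
Then: 1184 + 83 = 1267
B) 1267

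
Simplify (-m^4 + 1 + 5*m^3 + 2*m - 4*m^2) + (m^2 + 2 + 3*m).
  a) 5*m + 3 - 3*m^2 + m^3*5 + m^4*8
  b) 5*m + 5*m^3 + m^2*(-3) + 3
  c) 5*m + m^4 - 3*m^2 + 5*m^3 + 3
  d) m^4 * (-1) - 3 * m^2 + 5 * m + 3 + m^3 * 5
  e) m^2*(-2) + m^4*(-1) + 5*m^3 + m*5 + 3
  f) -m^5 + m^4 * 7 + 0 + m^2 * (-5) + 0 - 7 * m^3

Adding the polynomials and combining like terms:
(-m^4 + 1 + 5*m^3 + 2*m - 4*m^2) + (m^2 + 2 + 3*m)
= m^4 * (-1) - 3 * m^2 + 5 * m + 3 + m^3 * 5
d) m^4 * (-1) - 3 * m^2 + 5 * m + 3 + m^3 * 5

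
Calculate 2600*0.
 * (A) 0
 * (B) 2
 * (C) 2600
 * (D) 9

2600 * 0 = 0
A) 0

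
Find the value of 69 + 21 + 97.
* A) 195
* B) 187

First: 69 + 21 = 90
Then: 90 + 97 = 187
B) 187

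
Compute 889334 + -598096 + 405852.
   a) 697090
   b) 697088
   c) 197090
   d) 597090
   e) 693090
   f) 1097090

First: 889334 + -598096 = 291238
Then: 291238 + 405852 = 697090
a) 697090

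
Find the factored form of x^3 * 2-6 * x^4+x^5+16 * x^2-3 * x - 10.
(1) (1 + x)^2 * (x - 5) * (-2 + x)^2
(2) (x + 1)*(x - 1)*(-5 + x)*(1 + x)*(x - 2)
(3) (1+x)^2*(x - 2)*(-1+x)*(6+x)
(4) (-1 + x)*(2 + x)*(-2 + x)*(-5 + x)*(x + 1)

We need to factor x^3 * 2-6 * x^4+x^5+16 * x^2-3 * x - 10.
The factored form is (x + 1)*(x - 1)*(-5 + x)*(1 + x)*(x - 2).
2) (x + 1)*(x - 1)*(-5 + x)*(1 + x)*(x - 2)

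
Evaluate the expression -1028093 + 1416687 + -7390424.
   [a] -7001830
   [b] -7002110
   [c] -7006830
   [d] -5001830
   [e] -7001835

First: -1028093 + 1416687 = 388594
Then: 388594 + -7390424 = -7001830
a) -7001830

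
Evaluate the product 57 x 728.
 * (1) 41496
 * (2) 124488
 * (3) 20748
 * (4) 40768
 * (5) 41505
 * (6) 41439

57 * 728 = 41496
1) 41496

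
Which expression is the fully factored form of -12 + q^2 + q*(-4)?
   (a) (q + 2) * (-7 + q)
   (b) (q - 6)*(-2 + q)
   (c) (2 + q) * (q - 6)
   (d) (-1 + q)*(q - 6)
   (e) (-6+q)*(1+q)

We need to factor -12 + q^2 + q*(-4).
The factored form is (2 + q) * (q - 6).
c) (2 + q) * (q - 6)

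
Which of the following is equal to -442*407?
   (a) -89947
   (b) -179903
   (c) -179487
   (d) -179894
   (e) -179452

-442 * 407 = -179894
d) -179894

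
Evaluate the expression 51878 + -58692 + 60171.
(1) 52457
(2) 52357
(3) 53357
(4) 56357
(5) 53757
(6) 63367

First: 51878 + -58692 = -6814
Then: -6814 + 60171 = 53357
3) 53357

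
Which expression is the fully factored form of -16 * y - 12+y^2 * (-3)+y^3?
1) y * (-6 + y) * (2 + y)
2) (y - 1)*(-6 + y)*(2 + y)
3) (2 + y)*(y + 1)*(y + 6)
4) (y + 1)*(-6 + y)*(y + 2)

We need to factor -16 * y - 12+y^2 * (-3)+y^3.
The factored form is (y + 1)*(-6 + y)*(y + 2).
4) (y + 1)*(-6 + y)*(y + 2)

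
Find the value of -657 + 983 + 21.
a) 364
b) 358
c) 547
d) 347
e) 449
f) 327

First: -657 + 983 = 326
Then: 326 + 21 = 347
d) 347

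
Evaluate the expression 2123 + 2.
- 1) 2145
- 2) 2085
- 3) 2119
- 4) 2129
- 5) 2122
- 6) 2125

2123 + 2 = 2125
6) 2125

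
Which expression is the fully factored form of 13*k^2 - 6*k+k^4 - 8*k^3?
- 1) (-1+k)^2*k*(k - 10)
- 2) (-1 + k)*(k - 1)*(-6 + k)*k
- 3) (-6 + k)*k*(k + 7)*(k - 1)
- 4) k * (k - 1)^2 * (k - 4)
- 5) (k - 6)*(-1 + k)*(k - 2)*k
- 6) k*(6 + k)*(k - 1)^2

We need to factor 13*k^2 - 6*k+k^4 - 8*k^3.
The factored form is (-1 + k)*(k - 1)*(-6 + k)*k.
2) (-1 + k)*(k - 1)*(-6 + k)*k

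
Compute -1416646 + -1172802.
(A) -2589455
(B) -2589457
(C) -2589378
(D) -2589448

-1416646 + -1172802 = -2589448
D) -2589448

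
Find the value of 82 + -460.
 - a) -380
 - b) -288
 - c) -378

82 + -460 = -378
c) -378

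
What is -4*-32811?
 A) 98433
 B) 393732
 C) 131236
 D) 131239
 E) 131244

-4 * -32811 = 131244
E) 131244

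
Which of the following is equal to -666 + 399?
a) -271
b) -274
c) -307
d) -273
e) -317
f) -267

-666 + 399 = -267
f) -267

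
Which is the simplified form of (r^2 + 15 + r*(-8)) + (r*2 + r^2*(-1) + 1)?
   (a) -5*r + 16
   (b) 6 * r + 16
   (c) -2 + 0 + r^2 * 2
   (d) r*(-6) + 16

Adding the polynomials and combining like terms:
(r^2 + 15 + r*(-8)) + (r*2 + r^2*(-1) + 1)
= r*(-6) + 16
d) r*(-6) + 16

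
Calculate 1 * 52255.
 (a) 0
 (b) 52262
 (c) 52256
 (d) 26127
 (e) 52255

1 * 52255 = 52255
e) 52255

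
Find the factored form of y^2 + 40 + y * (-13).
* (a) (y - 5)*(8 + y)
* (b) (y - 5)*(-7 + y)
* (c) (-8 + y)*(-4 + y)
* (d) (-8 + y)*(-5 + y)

We need to factor y^2 + 40 + y * (-13).
The factored form is (-8 + y)*(-5 + y).
d) (-8 + y)*(-5 + y)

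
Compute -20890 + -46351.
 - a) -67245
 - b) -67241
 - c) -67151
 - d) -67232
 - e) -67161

-20890 + -46351 = -67241
b) -67241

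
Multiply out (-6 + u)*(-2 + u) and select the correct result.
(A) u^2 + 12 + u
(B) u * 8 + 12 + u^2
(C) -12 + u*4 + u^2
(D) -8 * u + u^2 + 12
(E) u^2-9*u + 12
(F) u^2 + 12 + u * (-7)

Expanding (-6 + u)*(-2 + u):
= -8 * u + u^2 + 12
D) -8 * u + u^2 + 12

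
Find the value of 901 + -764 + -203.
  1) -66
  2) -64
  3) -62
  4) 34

First: 901 + -764 = 137
Then: 137 + -203 = -66
1) -66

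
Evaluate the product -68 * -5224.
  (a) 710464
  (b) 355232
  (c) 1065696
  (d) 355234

-68 * -5224 = 355232
b) 355232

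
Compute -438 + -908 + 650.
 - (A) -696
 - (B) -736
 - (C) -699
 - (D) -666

First: -438 + -908 = -1346
Then: -1346 + 650 = -696
A) -696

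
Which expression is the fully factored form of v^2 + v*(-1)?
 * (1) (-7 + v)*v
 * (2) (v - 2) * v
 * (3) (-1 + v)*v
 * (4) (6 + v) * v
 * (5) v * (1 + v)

We need to factor v^2 + v*(-1).
The factored form is (-1 + v)*v.
3) (-1 + v)*v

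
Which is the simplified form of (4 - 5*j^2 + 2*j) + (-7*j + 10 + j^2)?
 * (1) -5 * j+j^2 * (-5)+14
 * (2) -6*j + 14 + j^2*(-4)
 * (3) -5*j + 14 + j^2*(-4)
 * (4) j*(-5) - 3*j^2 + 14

Adding the polynomials and combining like terms:
(4 - 5*j^2 + 2*j) + (-7*j + 10 + j^2)
= -5*j + 14 + j^2*(-4)
3) -5*j + 14 + j^2*(-4)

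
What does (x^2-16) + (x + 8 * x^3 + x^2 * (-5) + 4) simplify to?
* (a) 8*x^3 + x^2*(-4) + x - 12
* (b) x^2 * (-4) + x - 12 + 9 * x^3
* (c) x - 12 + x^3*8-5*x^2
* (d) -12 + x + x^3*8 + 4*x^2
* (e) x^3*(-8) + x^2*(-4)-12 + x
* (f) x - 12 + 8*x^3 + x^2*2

Adding the polynomials and combining like terms:
(x^2 - 16) + (x + 8*x^3 + x^2*(-5) + 4)
= 8*x^3 + x^2*(-4) + x - 12
a) 8*x^3 + x^2*(-4) + x - 12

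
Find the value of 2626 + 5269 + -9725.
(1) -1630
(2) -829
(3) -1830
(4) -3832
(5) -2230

First: 2626 + 5269 = 7895
Then: 7895 + -9725 = -1830
3) -1830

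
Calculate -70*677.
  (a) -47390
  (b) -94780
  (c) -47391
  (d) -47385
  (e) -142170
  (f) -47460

-70 * 677 = -47390
a) -47390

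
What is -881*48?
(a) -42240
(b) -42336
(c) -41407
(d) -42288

-881 * 48 = -42288
d) -42288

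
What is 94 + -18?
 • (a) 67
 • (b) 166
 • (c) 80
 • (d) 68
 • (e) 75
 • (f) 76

94 + -18 = 76
f) 76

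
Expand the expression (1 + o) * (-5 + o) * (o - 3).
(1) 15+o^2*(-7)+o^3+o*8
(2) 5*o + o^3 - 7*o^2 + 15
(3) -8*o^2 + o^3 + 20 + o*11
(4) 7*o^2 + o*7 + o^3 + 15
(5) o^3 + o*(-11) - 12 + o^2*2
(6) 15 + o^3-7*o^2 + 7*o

Expanding (1 + o) * (-5 + o) * (o - 3):
= 15 + o^3-7*o^2 + 7*o
6) 15 + o^3-7*o^2 + 7*o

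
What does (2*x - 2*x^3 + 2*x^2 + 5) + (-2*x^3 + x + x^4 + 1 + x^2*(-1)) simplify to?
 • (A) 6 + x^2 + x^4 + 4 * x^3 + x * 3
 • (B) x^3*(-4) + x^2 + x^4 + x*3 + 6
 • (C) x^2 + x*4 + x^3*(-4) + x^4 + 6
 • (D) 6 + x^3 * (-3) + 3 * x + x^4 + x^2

Adding the polynomials and combining like terms:
(2*x - 2*x^3 + 2*x^2 + 5) + (-2*x^3 + x + x^4 + 1 + x^2*(-1))
= x^3*(-4) + x^2 + x^4 + x*3 + 6
B) x^3*(-4) + x^2 + x^4 + x*3 + 6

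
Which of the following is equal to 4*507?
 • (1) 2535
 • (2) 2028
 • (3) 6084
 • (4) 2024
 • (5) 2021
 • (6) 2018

4 * 507 = 2028
2) 2028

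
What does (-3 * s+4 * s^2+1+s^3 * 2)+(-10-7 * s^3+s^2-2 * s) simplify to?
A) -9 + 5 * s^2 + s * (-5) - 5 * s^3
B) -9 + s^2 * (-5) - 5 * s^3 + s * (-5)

Adding the polynomials and combining like terms:
(-3*s + 4*s^2 + 1 + s^3*2) + (-10 - 7*s^3 + s^2 - 2*s)
= -9 + 5 * s^2 + s * (-5) - 5 * s^3
A) -9 + 5 * s^2 + s * (-5) - 5 * s^3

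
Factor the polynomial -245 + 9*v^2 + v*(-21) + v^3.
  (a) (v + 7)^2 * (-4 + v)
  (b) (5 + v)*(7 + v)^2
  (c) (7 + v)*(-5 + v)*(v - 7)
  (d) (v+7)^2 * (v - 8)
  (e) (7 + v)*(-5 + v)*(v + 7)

We need to factor -245 + 9*v^2 + v*(-21) + v^3.
The factored form is (7 + v)*(-5 + v)*(v + 7).
e) (7 + v)*(-5 + v)*(v + 7)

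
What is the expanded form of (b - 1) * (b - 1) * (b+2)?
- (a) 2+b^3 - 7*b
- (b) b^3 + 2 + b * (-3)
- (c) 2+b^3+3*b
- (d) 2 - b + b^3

Expanding (b - 1) * (b - 1) * (b+2):
= b^3 + 2 + b * (-3)
b) b^3 + 2 + b * (-3)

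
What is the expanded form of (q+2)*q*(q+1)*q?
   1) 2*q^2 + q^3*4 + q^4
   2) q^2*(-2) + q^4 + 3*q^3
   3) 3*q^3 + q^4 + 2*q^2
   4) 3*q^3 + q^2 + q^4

Expanding (q+2)*q*(q+1)*q:
= 3*q^3 + q^4 + 2*q^2
3) 3*q^3 + q^4 + 2*q^2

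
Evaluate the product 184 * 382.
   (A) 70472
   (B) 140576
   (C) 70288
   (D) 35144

184 * 382 = 70288
C) 70288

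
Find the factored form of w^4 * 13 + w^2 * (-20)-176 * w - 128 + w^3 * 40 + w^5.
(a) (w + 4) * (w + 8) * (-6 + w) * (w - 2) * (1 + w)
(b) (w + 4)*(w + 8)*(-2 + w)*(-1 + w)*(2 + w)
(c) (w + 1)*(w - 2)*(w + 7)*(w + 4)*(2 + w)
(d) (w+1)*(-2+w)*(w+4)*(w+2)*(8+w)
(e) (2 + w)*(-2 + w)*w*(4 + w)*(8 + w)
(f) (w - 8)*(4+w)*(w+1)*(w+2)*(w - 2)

We need to factor w^4 * 13 + w^2 * (-20)-176 * w - 128 + w^3 * 40 + w^5.
The factored form is (w+1)*(-2+w)*(w+4)*(w+2)*(8+w).
d) (w+1)*(-2+w)*(w+4)*(w+2)*(8+w)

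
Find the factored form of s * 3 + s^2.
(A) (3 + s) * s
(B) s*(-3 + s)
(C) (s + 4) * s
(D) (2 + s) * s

We need to factor s * 3 + s^2.
The factored form is (3 + s) * s.
A) (3 + s) * s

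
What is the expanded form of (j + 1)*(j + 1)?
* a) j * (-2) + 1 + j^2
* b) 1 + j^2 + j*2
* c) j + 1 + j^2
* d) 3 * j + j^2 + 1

Expanding (j + 1)*(j + 1):
= 1 + j^2 + j*2
b) 1 + j^2 + j*2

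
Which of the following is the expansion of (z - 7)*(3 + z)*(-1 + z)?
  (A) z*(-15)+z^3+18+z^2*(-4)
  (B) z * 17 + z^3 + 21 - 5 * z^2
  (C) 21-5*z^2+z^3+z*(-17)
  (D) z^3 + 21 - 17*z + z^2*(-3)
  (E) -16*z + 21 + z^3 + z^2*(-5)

Expanding (z - 7)*(3 + z)*(-1 + z):
= 21-5*z^2+z^3+z*(-17)
C) 21-5*z^2+z^3+z*(-17)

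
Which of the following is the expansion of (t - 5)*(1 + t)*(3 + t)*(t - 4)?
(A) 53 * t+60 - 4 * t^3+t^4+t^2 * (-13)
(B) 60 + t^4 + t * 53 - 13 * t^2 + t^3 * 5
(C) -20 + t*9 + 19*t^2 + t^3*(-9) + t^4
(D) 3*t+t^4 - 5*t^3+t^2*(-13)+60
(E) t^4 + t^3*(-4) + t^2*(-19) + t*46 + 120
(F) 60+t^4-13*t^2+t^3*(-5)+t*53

Expanding (t - 5)*(1 + t)*(3 + t)*(t - 4):
= 60+t^4-13*t^2+t^3*(-5)+t*53
F) 60+t^4-13*t^2+t^3*(-5)+t*53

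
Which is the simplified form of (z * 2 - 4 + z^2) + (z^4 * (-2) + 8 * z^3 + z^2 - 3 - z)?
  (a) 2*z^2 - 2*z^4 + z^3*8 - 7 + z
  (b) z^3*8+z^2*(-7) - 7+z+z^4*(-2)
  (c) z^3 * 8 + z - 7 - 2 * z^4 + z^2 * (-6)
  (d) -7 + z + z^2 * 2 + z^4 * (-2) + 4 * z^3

Adding the polynomials and combining like terms:
(z*2 - 4 + z^2) + (z^4*(-2) + 8*z^3 + z^2 - 3 - z)
= 2*z^2 - 2*z^4 + z^3*8 - 7 + z
a) 2*z^2 - 2*z^4 + z^3*8 - 7 + z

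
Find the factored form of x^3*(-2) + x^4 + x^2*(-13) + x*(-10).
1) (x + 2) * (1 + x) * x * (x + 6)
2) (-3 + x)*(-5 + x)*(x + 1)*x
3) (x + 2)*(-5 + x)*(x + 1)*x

We need to factor x^3*(-2) + x^4 + x^2*(-13) + x*(-10).
The factored form is (x + 2)*(-5 + x)*(x + 1)*x.
3) (x + 2)*(-5 + x)*(x + 1)*x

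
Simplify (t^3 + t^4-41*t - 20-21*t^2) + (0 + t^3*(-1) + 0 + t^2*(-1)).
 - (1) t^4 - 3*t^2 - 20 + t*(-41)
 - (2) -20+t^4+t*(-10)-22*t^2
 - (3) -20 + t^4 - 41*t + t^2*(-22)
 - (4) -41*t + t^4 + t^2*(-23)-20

Adding the polynomials and combining like terms:
(t^3 + t^4 - 41*t - 20 - 21*t^2) + (0 + t^3*(-1) + 0 + t^2*(-1))
= -20 + t^4 - 41*t + t^2*(-22)
3) -20 + t^4 - 41*t + t^2*(-22)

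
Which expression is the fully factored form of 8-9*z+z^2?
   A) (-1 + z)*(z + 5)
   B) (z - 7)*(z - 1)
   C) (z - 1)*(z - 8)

We need to factor 8-9*z+z^2.
The factored form is (z - 1)*(z - 8).
C) (z - 1)*(z - 8)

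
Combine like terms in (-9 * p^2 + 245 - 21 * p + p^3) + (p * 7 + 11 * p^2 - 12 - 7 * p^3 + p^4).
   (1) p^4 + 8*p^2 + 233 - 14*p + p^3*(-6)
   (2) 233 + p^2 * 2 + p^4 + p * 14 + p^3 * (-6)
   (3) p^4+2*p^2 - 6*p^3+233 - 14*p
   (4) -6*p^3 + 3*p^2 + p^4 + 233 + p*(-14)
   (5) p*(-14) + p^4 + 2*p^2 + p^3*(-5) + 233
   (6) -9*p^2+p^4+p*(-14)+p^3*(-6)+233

Adding the polynomials and combining like terms:
(-9*p^2 + 245 - 21*p + p^3) + (p*7 + 11*p^2 - 12 - 7*p^3 + p^4)
= p^4+2*p^2 - 6*p^3+233 - 14*p
3) p^4+2*p^2 - 6*p^3+233 - 14*p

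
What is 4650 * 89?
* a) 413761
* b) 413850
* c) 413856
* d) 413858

4650 * 89 = 413850
b) 413850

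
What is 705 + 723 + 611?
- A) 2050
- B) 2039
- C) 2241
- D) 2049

First: 705 + 723 = 1428
Then: 1428 + 611 = 2039
B) 2039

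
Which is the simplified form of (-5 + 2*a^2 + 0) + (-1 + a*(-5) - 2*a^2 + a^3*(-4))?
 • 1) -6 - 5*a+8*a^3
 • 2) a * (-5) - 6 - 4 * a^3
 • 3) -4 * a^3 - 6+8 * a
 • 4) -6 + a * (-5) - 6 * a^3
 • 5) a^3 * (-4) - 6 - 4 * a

Adding the polynomials and combining like terms:
(-5 + 2*a^2 + 0) + (-1 + a*(-5) - 2*a^2 + a^3*(-4))
= a * (-5) - 6 - 4 * a^3
2) a * (-5) - 6 - 4 * a^3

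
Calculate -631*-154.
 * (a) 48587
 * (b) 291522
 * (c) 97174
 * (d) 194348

-631 * -154 = 97174
c) 97174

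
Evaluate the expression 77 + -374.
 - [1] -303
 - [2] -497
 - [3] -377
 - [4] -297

77 + -374 = -297
4) -297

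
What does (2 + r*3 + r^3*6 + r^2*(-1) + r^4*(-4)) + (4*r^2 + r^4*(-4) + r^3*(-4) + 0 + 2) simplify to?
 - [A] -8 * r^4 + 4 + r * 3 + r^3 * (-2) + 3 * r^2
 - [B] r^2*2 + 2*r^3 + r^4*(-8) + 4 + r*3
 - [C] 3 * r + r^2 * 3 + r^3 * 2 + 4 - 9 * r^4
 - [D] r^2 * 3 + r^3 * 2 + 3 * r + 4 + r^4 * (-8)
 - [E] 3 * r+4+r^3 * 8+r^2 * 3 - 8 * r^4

Adding the polynomials and combining like terms:
(2 + r*3 + r^3*6 + r^2*(-1) + r^4*(-4)) + (4*r^2 + r^4*(-4) + r^3*(-4) + 0 + 2)
= r^2 * 3 + r^3 * 2 + 3 * r + 4 + r^4 * (-8)
D) r^2 * 3 + r^3 * 2 + 3 * r + 4 + r^4 * (-8)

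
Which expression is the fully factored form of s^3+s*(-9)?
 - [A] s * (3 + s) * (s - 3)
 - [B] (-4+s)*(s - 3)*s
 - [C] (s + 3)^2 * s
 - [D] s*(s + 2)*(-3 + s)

We need to factor s^3+s*(-9).
The factored form is s * (3 + s) * (s - 3).
A) s * (3 + s) * (s - 3)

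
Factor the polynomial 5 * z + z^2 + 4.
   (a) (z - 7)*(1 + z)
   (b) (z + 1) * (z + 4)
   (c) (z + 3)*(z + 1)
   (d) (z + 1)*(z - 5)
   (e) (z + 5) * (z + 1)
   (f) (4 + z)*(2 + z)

We need to factor 5 * z + z^2 + 4.
The factored form is (z + 1) * (z + 4).
b) (z + 1) * (z + 4)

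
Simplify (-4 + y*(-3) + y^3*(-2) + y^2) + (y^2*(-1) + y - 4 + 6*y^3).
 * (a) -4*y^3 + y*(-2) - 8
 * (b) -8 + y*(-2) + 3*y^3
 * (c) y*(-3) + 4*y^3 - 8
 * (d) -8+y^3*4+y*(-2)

Adding the polynomials and combining like terms:
(-4 + y*(-3) + y^3*(-2) + y^2) + (y^2*(-1) + y - 4 + 6*y^3)
= -8+y^3*4+y*(-2)
d) -8+y^3*4+y*(-2)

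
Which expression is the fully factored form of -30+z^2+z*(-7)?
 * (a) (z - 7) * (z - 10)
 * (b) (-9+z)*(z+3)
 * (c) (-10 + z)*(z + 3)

We need to factor -30+z^2+z*(-7).
The factored form is (-10 + z)*(z + 3).
c) (-10 + z)*(z + 3)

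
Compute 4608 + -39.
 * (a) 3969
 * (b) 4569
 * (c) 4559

4608 + -39 = 4569
b) 4569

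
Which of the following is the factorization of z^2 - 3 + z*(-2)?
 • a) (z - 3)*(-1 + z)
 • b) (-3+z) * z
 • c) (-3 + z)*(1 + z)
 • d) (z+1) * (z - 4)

We need to factor z^2 - 3 + z*(-2).
The factored form is (-3 + z)*(1 + z).
c) (-3 + z)*(1 + z)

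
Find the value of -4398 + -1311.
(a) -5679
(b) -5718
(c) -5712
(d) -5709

-4398 + -1311 = -5709
d) -5709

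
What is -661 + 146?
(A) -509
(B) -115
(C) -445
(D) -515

-661 + 146 = -515
D) -515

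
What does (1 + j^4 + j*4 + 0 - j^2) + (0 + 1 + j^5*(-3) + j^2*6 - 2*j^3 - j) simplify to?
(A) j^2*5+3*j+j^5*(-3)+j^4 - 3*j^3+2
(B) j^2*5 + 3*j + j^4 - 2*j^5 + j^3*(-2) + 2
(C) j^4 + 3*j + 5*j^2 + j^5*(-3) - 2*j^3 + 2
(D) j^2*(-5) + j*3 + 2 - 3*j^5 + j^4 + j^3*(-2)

Adding the polynomials and combining like terms:
(1 + j^4 + j*4 + 0 - j^2) + (0 + 1 + j^5*(-3) + j^2*6 - 2*j^3 - j)
= j^4 + 3*j + 5*j^2 + j^5*(-3) - 2*j^3 + 2
C) j^4 + 3*j + 5*j^2 + j^5*(-3) - 2*j^3 + 2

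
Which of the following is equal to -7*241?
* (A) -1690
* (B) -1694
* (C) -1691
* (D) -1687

-7 * 241 = -1687
D) -1687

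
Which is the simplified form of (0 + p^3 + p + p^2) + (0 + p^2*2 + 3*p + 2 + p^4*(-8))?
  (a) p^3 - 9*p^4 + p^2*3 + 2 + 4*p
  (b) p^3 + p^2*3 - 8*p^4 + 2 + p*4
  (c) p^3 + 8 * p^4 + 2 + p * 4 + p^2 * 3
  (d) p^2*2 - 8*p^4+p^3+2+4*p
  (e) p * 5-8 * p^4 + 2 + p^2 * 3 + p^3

Adding the polynomials and combining like terms:
(0 + p^3 + p + p^2) + (0 + p^2*2 + 3*p + 2 + p^4*(-8))
= p^3 + p^2*3 - 8*p^4 + 2 + p*4
b) p^3 + p^2*3 - 8*p^4 + 2 + p*4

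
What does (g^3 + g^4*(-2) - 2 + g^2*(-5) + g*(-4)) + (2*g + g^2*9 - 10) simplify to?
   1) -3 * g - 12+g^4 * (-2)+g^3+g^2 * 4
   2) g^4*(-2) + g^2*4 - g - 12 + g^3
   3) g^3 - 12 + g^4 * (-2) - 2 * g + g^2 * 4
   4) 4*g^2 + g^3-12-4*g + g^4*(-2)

Adding the polynomials and combining like terms:
(g^3 + g^4*(-2) - 2 + g^2*(-5) + g*(-4)) + (2*g + g^2*9 - 10)
= g^3 - 12 + g^4 * (-2) - 2 * g + g^2 * 4
3) g^3 - 12 + g^4 * (-2) - 2 * g + g^2 * 4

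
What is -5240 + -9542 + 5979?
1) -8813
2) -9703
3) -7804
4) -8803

First: -5240 + -9542 = -14782
Then: -14782 + 5979 = -8803
4) -8803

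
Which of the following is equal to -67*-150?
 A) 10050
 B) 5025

-67 * -150 = 10050
A) 10050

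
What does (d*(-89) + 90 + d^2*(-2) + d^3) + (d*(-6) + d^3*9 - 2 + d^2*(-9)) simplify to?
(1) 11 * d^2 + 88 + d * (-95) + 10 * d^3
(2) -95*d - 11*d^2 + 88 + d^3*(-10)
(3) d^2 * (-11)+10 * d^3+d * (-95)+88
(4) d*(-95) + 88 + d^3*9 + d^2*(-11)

Adding the polynomials and combining like terms:
(d*(-89) + 90 + d^2*(-2) + d^3) + (d*(-6) + d^3*9 - 2 + d^2*(-9))
= d^2 * (-11)+10 * d^3+d * (-95)+88
3) d^2 * (-11)+10 * d^3+d * (-95)+88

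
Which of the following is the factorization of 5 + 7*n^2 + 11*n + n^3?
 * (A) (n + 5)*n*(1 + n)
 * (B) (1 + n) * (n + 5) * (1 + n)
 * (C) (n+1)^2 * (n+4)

We need to factor 5 + 7*n^2 + 11*n + n^3.
The factored form is (1 + n) * (n + 5) * (1 + n).
B) (1 + n) * (n + 5) * (1 + n)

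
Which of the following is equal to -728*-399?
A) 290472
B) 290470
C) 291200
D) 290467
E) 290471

-728 * -399 = 290472
A) 290472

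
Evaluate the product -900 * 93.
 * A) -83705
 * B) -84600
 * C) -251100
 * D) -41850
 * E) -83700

-900 * 93 = -83700
E) -83700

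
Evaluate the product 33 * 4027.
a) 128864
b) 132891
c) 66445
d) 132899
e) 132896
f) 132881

33 * 4027 = 132891
b) 132891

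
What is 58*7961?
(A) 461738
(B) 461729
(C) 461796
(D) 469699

58 * 7961 = 461738
A) 461738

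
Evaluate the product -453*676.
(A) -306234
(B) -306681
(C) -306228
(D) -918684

-453 * 676 = -306228
C) -306228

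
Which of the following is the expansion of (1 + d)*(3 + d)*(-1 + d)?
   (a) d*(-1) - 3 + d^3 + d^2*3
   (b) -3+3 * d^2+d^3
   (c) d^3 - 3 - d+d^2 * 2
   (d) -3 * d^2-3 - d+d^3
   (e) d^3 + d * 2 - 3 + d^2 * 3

Expanding (1 + d)*(3 + d)*(-1 + d):
= d*(-1) - 3 + d^3 + d^2*3
a) d*(-1) - 3 + d^3 + d^2*3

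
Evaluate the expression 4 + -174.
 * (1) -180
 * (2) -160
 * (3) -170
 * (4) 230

4 + -174 = -170
3) -170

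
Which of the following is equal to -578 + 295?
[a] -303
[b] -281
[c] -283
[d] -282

-578 + 295 = -283
c) -283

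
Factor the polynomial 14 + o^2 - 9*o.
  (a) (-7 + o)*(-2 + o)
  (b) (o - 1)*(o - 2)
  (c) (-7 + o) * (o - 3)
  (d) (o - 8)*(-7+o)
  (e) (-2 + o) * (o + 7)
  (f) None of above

We need to factor 14 + o^2 - 9*o.
The factored form is (-7 + o)*(-2 + o).
a) (-7 + o)*(-2 + o)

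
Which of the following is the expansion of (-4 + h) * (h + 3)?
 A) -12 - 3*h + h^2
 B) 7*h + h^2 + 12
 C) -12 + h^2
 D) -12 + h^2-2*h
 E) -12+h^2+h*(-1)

Expanding (-4 + h) * (h + 3):
= -12+h^2+h*(-1)
E) -12+h^2+h*(-1)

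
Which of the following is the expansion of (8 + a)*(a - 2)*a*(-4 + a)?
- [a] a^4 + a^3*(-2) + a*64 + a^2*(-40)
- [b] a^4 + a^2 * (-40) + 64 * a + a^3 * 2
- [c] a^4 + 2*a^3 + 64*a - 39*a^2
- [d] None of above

Expanding (8 + a)*(a - 2)*a*(-4 + a):
= a^4 + a^2 * (-40) + 64 * a + a^3 * 2
b) a^4 + a^2 * (-40) + 64 * a + a^3 * 2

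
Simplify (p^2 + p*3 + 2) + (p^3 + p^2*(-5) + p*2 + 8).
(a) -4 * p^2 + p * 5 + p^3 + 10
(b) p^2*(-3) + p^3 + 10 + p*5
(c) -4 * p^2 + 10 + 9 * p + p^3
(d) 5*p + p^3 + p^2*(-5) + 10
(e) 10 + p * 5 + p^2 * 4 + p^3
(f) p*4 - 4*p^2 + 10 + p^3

Adding the polynomials and combining like terms:
(p^2 + p*3 + 2) + (p^3 + p^2*(-5) + p*2 + 8)
= -4 * p^2 + p * 5 + p^3 + 10
a) -4 * p^2 + p * 5 + p^3 + 10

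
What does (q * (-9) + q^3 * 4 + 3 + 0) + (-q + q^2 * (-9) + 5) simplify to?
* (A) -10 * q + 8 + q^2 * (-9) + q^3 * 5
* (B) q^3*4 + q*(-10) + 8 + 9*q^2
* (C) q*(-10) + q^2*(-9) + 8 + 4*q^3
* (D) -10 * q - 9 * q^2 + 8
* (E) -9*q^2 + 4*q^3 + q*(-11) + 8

Adding the polynomials and combining like terms:
(q*(-9) + q^3*4 + 3 + 0) + (-q + q^2*(-9) + 5)
= q*(-10) + q^2*(-9) + 8 + 4*q^3
C) q*(-10) + q^2*(-9) + 8 + 4*q^3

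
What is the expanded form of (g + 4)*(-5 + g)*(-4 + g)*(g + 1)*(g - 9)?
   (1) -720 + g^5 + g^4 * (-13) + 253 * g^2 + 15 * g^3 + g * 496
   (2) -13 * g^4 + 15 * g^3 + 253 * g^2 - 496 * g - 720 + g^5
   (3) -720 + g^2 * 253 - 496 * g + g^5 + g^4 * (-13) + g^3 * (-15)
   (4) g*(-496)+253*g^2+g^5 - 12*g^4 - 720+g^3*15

Expanding (g + 4)*(-5 + g)*(-4 + g)*(g + 1)*(g - 9):
= -13 * g^4 + 15 * g^3 + 253 * g^2 - 496 * g - 720 + g^5
2) -13 * g^4 + 15 * g^3 + 253 * g^2 - 496 * g - 720 + g^5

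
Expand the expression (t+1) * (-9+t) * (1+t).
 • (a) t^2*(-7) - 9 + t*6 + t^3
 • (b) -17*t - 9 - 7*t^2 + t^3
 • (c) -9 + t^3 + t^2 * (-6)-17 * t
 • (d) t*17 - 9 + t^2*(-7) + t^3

Expanding (t+1) * (-9+t) * (1+t):
= -17*t - 9 - 7*t^2 + t^3
b) -17*t - 9 - 7*t^2 + t^3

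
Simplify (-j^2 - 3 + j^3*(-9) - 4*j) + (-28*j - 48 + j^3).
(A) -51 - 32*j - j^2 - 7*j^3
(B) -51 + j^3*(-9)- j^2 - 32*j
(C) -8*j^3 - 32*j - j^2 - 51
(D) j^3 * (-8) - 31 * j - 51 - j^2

Adding the polynomials and combining like terms:
(-j^2 - 3 + j^3*(-9) - 4*j) + (-28*j - 48 + j^3)
= -8*j^3 - 32*j - j^2 - 51
C) -8*j^3 - 32*j - j^2 - 51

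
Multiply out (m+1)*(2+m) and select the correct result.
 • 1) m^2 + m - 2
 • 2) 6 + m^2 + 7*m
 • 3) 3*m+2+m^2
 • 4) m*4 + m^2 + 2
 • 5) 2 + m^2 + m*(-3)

Expanding (m+1)*(2+m):
= 3*m+2+m^2
3) 3*m+2+m^2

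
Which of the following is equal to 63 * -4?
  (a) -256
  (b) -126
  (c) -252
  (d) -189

63 * -4 = -252
c) -252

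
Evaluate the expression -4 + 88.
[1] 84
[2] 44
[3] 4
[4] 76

-4 + 88 = 84
1) 84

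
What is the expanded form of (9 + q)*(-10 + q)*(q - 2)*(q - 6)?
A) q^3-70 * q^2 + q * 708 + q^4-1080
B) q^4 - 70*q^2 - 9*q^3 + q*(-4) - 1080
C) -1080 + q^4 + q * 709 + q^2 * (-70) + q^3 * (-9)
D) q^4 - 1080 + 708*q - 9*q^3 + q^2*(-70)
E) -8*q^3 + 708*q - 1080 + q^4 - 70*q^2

Expanding (9 + q)*(-10 + q)*(q - 2)*(q - 6):
= q^4 - 1080 + 708*q - 9*q^3 + q^2*(-70)
D) q^4 - 1080 + 708*q - 9*q^3 + q^2*(-70)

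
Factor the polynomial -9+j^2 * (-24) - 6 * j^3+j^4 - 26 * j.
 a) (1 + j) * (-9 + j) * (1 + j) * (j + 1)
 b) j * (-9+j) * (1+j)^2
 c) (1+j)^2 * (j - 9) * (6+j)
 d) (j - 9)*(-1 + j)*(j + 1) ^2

We need to factor -9+j^2 * (-24) - 6 * j^3+j^4 - 26 * j.
The factored form is (1 + j) * (-9 + j) * (1 + j) * (j + 1).
a) (1 + j) * (-9 + j) * (1 + j) * (j + 1)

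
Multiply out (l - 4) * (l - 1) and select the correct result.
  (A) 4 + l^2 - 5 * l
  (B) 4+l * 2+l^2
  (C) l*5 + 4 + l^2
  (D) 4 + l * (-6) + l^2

Expanding (l - 4) * (l - 1):
= 4 + l^2 - 5 * l
A) 4 + l^2 - 5 * l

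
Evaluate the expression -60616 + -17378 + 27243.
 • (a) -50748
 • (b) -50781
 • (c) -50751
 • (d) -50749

First: -60616 + -17378 = -77994
Then: -77994 + 27243 = -50751
c) -50751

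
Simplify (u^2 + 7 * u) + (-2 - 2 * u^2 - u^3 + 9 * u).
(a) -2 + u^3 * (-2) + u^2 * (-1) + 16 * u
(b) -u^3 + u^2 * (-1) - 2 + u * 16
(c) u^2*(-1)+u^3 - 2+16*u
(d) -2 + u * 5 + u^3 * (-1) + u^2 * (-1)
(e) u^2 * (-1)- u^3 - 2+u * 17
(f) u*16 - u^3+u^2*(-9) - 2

Adding the polynomials and combining like terms:
(u^2 + 7*u) + (-2 - 2*u^2 - u^3 + 9*u)
= -u^3 + u^2 * (-1) - 2 + u * 16
b) -u^3 + u^2 * (-1) - 2 + u * 16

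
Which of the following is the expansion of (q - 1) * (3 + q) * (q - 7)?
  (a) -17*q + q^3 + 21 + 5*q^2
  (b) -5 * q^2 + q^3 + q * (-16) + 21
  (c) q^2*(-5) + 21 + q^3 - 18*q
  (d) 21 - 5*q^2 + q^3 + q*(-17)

Expanding (q - 1) * (3 + q) * (q - 7):
= 21 - 5*q^2 + q^3 + q*(-17)
d) 21 - 5*q^2 + q^3 + q*(-17)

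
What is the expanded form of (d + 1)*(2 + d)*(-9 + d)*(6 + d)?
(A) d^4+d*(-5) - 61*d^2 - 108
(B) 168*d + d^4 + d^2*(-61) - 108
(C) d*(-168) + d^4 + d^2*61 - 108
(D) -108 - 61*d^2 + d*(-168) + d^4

Expanding (d + 1)*(2 + d)*(-9 + d)*(6 + d):
= -108 - 61*d^2 + d*(-168) + d^4
D) -108 - 61*d^2 + d*(-168) + d^4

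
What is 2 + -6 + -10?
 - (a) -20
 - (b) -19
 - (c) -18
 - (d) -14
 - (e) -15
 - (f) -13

First: 2 + -6 = -4
Then: -4 + -10 = -14
d) -14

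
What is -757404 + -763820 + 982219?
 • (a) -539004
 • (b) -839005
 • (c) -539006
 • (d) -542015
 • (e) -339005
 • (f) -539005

First: -757404 + -763820 = -1521224
Then: -1521224 + 982219 = -539005
f) -539005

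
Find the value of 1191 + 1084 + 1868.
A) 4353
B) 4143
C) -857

First: 1191 + 1084 = 2275
Then: 2275 + 1868 = 4143
B) 4143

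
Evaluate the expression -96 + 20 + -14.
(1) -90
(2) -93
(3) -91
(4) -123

First: -96 + 20 = -76
Then: -76 + -14 = -90
1) -90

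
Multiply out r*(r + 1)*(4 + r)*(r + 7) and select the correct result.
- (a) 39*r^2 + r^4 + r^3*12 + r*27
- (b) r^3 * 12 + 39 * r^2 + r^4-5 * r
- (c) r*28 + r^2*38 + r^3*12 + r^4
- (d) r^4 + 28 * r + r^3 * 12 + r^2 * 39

Expanding r*(r + 1)*(4 + r)*(r + 7):
= r^4 + 28 * r + r^3 * 12 + r^2 * 39
d) r^4 + 28 * r + r^3 * 12 + r^2 * 39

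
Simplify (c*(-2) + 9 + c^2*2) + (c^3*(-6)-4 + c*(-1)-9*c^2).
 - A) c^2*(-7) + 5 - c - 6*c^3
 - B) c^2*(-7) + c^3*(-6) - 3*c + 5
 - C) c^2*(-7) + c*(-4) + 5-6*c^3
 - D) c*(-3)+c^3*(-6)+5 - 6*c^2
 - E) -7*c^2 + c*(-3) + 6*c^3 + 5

Adding the polynomials and combining like terms:
(c*(-2) + 9 + c^2*2) + (c^3*(-6) - 4 + c*(-1) - 9*c^2)
= c^2*(-7) + c^3*(-6) - 3*c + 5
B) c^2*(-7) + c^3*(-6) - 3*c + 5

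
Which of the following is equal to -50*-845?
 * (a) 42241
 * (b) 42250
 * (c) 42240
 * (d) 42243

-50 * -845 = 42250
b) 42250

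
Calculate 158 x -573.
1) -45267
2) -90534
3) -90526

158 * -573 = -90534
2) -90534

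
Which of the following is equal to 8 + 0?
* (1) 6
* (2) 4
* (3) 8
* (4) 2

8 + 0 = 8
3) 8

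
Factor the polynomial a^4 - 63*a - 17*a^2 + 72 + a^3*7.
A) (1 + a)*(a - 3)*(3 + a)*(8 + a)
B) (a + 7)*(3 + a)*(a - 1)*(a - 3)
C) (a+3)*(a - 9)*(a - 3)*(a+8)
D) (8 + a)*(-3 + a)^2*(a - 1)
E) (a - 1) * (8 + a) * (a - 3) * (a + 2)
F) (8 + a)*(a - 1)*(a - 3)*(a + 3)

We need to factor a^4 - 63*a - 17*a^2 + 72 + a^3*7.
The factored form is (8 + a)*(a - 1)*(a - 3)*(a + 3).
F) (8 + a)*(a - 1)*(a - 3)*(a + 3)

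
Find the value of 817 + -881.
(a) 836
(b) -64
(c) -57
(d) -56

817 + -881 = -64
b) -64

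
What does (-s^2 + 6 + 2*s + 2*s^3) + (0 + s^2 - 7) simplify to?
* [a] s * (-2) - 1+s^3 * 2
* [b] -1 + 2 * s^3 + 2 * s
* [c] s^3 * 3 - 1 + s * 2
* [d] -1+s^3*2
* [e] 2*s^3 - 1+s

Adding the polynomials and combining like terms:
(-s^2 + 6 + 2*s + 2*s^3) + (0 + s^2 - 7)
= -1 + 2 * s^3 + 2 * s
b) -1 + 2 * s^3 + 2 * s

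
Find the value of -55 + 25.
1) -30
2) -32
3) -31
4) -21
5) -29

-55 + 25 = -30
1) -30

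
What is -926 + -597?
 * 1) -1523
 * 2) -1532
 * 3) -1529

-926 + -597 = -1523
1) -1523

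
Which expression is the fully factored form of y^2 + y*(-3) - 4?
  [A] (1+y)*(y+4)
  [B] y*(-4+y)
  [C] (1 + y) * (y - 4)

We need to factor y^2 + y*(-3) - 4.
The factored form is (1 + y) * (y - 4).
C) (1 + y) * (y - 4)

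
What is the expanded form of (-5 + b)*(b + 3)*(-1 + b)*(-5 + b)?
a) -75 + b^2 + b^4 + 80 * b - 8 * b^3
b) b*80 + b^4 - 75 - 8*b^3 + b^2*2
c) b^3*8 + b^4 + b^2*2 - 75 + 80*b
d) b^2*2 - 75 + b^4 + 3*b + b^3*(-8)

Expanding (-5 + b)*(b + 3)*(-1 + b)*(-5 + b):
= b*80 + b^4 - 75 - 8*b^3 + b^2*2
b) b*80 + b^4 - 75 - 8*b^3 + b^2*2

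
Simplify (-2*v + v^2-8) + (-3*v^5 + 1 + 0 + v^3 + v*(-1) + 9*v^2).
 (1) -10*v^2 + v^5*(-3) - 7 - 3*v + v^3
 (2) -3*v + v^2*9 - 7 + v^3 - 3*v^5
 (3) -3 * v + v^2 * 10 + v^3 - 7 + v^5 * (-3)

Adding the polynomials and combining like terms:
(-2*v + v^2 - 8) + (-3*v^5 + 1 + 0 + v^3 + v*(-1) + 9*v^2)
= -3 * v + v^2 * 10 + v^3 - 7 + v^5 * (-3)
3) -3 * v + v^2 * 10 + v^3 - 7 + v^5 * (-3)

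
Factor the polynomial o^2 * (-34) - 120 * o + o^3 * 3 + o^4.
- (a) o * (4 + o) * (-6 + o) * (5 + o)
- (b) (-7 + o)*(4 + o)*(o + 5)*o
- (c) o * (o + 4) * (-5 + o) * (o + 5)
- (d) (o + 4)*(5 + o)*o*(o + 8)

We need to factor o^2 * (-34) - 120 * o + o^3 * 3 + o^4.
The factored form is o * (4 + o) * (-6 + o) * (5 + o).
a) o * (4 + o) * (-6 + o) * (5 + o)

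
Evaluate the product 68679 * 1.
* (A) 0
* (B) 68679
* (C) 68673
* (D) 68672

68679 * 1 = 68679
B) 68679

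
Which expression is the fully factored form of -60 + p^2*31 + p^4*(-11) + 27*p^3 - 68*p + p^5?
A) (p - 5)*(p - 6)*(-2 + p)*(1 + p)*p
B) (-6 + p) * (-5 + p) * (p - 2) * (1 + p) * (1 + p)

We need to factor -60 + p^2*31 + p^4*(-11) + 27*p^3 - 68*p + p^5.
The factored form is (-6 + p) * (-5 + p) * (p - 2) * (1 + p) * (1 + p).
B) (-6 + p) * (-5 + p) * (p - 2) * (1 + p) * (1 + p)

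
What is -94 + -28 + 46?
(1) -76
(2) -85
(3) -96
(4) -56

First: -94 + -28 = -122
Then: -122 + 46 = -76
1) -76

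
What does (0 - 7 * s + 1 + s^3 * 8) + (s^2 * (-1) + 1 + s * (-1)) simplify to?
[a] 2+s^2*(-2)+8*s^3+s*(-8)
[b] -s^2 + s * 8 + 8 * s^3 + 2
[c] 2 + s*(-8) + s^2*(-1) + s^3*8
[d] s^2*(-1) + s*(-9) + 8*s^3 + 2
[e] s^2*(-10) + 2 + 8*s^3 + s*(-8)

Adding the polynomials and combining like terms:
(0 - 7*s + 1 + s^3*8) + (s^2*(-1) + 1 + s*(-1))
= 2 + s*(-8) + s^2*(-1) + s^3*8
c) 2 + s*(-8) + s^2*(-1) + s^3*8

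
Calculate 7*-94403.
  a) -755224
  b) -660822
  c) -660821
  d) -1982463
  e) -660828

7 * -94403 = -660821
c) -660821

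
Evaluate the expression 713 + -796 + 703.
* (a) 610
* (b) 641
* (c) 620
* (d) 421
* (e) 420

First: 713 + -796 = -83
Then: -83 + 703 = 620
c) 620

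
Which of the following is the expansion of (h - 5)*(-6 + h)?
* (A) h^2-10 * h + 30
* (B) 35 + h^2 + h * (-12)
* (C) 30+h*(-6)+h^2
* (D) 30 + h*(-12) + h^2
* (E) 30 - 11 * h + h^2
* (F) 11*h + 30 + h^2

Expanding (h - 5)*(-6 + h):
= 30 - 11 * h + h^2
E) 30 - 11 * h + h^2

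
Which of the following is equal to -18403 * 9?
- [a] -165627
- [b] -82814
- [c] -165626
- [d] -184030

-18403 * 9 = -165627
a) -165627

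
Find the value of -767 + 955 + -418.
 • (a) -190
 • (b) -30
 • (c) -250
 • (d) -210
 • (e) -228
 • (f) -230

First: -767 + 955 = 188
Then: 188 + -418 = -230
f) -230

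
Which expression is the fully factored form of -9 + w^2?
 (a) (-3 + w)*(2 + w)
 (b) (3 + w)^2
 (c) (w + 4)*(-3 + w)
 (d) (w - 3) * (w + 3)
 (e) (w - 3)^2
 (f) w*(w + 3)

We need to factor -9 + w^2.
The factored form is (w - 3) * (w + 3).
d) (w - 3) * (w + 3)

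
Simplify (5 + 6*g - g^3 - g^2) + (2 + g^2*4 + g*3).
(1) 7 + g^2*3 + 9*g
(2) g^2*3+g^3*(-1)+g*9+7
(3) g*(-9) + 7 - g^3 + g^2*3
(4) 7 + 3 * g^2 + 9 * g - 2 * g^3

Adding the polynomials and combining like terms:
(5 + 6*g - g^3 - g^2) + (2 + g^2*4 + g*3)
= g^2*3+g^3*(-1)+g*9+7
2) g^2*3+g^3*(-1)+g*9+7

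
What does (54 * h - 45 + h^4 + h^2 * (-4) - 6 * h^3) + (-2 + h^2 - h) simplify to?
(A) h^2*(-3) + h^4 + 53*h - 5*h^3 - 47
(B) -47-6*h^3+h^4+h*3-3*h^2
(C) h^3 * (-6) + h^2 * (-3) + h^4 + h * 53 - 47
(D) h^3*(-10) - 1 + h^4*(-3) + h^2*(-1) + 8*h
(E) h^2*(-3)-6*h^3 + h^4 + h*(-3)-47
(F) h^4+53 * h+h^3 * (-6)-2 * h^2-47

Adding the polynomials and combining like terms:
(54*h - 45 + h^4 + h^2*(-4) - 6*h^3) + (-2 + h^2 - h)
= h^3 * (-6) + h^2 * (-3) + h^4 + h * 53 - 47
C) h^3 * (-6) + h^2 * (-3) + h^4 + h * 53 - 47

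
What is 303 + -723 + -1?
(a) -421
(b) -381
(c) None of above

First: 303 + -723 = -420
Then: -420 + -1 = -421
a) -421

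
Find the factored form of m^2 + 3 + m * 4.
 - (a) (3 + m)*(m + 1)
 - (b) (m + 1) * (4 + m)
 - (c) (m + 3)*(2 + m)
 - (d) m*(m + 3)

We need to factor m^2 + 3 + m * 4.
The factored form is (3 + m)*(m + 1).
a) (3 + m)*(m + 1)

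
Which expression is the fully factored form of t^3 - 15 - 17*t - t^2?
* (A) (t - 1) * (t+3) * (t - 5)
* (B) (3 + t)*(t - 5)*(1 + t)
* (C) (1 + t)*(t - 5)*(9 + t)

We need to factor t^3 - 15 - 17*t - t^2.
The factored form is (3 + t)*(t - 5)*(1 + t).
B) (3 + t)*(t - 5)*(1 + t)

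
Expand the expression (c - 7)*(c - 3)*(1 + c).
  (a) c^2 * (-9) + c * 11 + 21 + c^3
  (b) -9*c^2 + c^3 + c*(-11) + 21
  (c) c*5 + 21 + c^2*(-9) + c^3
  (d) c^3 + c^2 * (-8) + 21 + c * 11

Expanding (c - 7)*(c - 3)*(1 + c):
= c^2 * (-9) + c * 11 + 21 + c^3
a) c^2 * (-9) + c * 11 + 21 + c^3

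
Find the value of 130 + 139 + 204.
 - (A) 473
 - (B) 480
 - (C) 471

First: 130 + 139 = 269
Then: 269 + 204 = 473
A) 473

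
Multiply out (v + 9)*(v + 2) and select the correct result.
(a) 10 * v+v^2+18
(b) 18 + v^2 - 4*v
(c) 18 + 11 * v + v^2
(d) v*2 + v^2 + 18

Expanding (v + 9)*(v + 2):
= 18 + 11 * v + v^2
c) 18 + 11 * v + v^2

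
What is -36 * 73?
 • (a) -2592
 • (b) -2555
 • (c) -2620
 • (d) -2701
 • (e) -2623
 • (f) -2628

-36 * 73 = -2628
f) -2628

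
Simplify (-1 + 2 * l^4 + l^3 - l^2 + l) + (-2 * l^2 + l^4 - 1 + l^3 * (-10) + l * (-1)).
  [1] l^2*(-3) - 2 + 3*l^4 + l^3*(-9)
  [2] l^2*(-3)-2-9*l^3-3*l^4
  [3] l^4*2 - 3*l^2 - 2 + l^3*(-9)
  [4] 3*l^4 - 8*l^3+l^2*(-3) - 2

Adding the polynomials and combining like terms:
(-1 + 2*l^4 + l^3 - l^2 + l) + (-2*l^2 + l^4 - 1 + l^3*(-10) + l*(-1))
= l^2*(-3) - 2 + 3*l^4 + l^3*(-9)
1) l^2*(-3) - 2 + 3*l^4 + l^3*(-9)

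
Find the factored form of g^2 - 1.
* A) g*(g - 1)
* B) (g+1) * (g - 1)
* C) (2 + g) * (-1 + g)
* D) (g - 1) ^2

We need to factor g^2 - 1.
The factored form is (g+1) * (g - 1).
B) (g+1) * (g - 1)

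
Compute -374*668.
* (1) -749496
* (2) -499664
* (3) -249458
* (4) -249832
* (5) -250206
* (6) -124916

-374 * 668 = -249832
4) -249832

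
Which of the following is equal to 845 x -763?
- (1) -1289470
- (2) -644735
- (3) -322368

845 * -763 = -644735
2) -644735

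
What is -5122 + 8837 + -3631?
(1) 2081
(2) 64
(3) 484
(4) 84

First: -5122 + 8837 = 3715
Then: 3715 + -3631 = 84
4) 84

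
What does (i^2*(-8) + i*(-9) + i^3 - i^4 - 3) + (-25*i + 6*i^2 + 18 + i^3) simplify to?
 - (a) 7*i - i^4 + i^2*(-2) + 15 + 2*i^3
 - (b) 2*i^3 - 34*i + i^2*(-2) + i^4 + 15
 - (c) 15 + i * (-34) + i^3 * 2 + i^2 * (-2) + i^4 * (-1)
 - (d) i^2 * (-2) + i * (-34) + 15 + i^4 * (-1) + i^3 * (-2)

Adding the polynomials and combining like terms:
(i^2*(-8) + i*(-9) + i^3 - i^4 - 3) + (-25*i + 6*i^2 + 18 + i^3)
= 15 + i * (-34) + i^3 * 2 + i^2 * (-2) + i^4 * (-1)
c) 15 + i * (-34) + i^3 * 2 + i^2 * (-2) + i^4 * (-1)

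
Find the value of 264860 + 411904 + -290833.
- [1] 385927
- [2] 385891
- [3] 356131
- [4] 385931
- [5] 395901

First: 264860 + 411904 = 676764
Then: 676764 + -290833 = 385931
4) 385931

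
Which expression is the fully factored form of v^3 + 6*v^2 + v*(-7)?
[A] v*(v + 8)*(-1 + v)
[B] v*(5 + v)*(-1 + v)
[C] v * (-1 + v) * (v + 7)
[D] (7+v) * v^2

We need to factor v^3 + 6*v^2 + v*(-7).
The factored form is v * (-1 + v) * (v + 7).
C) v * (-1 + v) * (v + 7)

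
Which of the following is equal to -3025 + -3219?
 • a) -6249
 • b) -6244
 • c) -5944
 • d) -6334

-3025 + -3219 = -6244
b) -6244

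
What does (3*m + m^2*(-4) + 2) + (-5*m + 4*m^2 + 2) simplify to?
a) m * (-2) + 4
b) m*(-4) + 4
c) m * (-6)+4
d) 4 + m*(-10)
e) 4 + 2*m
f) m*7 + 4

Adding the polynomials and combining like terms:
(3*m + m^2*(-4) + 2) + (-5*m + 4*m^2 + 2)
= m * (-2) + 4
a) m * (-2) + 4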